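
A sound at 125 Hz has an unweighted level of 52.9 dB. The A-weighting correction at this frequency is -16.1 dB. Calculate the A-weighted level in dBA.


Given values:
  SPL = 52.9 dB
  A-weighting at 125 Hz = -16.1 dB
Formula: L_A = SPL + A_weight
L_A = 52.9 + (-16.1)
L_A = 36.8

36.8 dBA


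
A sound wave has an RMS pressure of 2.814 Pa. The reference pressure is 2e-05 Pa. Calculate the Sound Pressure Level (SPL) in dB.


Given values:
  p = 2.814 Pa
  p_ref = 2e-05 Pa
Formula: SPL = 20 * log10(p / p_ref)
Compute ratio: p / p_ref = 2.814 / 2e-05 = 140700
Compute log10: log10(140700) = 5.148294
Multiply: SPL = 20 * 5.148294 = 102.97

102.97 dB


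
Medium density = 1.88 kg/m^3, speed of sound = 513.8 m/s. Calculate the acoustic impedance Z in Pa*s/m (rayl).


Given values:
  rho = 1.88 kg/m^3
  c = 513.8 m/s
Formula: Z = rho * c
Z = 1.88 * 513.8
Z = 965.94

965.94 rayl


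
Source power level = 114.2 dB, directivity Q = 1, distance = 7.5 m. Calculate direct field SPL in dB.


Given values:
  Lw = 114.2 dB, Q = 1, r = 7.5 m
Formula: SPL = Lw + 10 * log10(Q / (4 * pi * r^2))
Compute 4 * pi * r^2 = 4 * pi * 7.5^2 = 706.8583
Compute Q / denom = 1 / 706.8583 = 0.00141471
Compute 10 * log10(0.00141471) = -28.4933
SPL = 114.2 + (-28.4933) = 85.71

85.71 dB


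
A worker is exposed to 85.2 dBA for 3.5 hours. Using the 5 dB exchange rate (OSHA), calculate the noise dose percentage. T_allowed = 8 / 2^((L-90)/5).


Given values:
  L = 85.2 dBA, T = 3.5 hours
Formula: T_allowed = 8 / 2^((L - 90) / 5)
Compute exponent: (85.2 - 90) / 5 = -0.96
Compute 2^(-0.96) = 0.514057
T_allowed = 8 / 0.514057 = 15.562477 hours
Dose = (T / T_allowed) * 100
Dose = (3.5 / 15.562477) * 100 = 22.49

22.49 %


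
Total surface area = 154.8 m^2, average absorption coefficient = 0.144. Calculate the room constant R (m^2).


Given values:
  S = 154.8 m^2, alpha = 0.144
Formula: R = S * alpha / (1 - alpha)
Numerator: 154.8 * 0.144 = 22.2912
Denominator: 1 - 0.144 = 0.856
R = 22.2912 / 0.856 = 26.04

26.04 m^2


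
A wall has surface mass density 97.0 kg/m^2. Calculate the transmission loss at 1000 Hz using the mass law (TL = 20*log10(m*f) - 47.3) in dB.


Given values:
  m = 97.0 kg/m^2, f = 1000 Hz
Formula: TL = 20 * log10(m * f) - 47.3
Compute m * f = 97.0 * 1000 = 97000.0
Compute log10(97000.0) = 4.986772
Compute 20 * 4.986772 = 99.7354
TL = 99.7354 - 47.3 = 52.44

52.44 dB


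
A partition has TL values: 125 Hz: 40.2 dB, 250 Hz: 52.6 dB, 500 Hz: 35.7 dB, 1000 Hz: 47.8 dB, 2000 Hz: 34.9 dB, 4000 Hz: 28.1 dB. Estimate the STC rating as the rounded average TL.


Given TL values at each frequency:
  125 Hz: 40.2 dB
  250 Hz: 52.6 dB
  500 Hz: 35.7 dB
  1000 Hz: 47.8 dB
  2000 Hz: 34.9 dB
  4000 Hz: 28.1 dB
Formula: STC ~ round(average of TL values)
Sum = 40.2 + 52.6 + 35.7 + 47.8 + 34.9 + 28.1 = 239.3
Average = 239.3 / 6 = 39.88
Rounded: 40

40


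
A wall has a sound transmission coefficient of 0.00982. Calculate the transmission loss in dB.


Given values:
  tau = 0.00982
Formula: TL = 10 * log10(1 / tau)
Compute 1 / tau = 1 / 0.00982 = 101.833
Compute log10(101.833) = 2.007889
TL = 10 * 2.007889 = 20.08

20.08 dB


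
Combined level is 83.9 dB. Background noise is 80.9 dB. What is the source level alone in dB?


Given values:
  L_total = 83.9 dB, L_bg = 80.9 dB
Formula: L_source = 10 * log10(10^(L_total/10) - 10^(L_bg/10))
Convert to linear:
  10^(83.9/10) = 245470891.5685
  10^(80.9/10) = 123026877.0812
Difference: 245470891.5685 - 123026877.0812 = 122444014.4873
L_source = 10 * log10(122444014.4873) = 80.88

80.88 dB


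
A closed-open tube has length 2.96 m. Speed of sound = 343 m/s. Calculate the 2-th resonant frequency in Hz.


Given values:
  Tube type: closed-open, L = 2.96 m, c = 343 m/s, n = 2
Formula: f_n = (2n - 1) * c / (4 * L)
Compute 2n - 1 = 2*2 - 1 = 3
Compute 4 * L = 4 * 2.96 = 11.84
f = 3 * 343 / 11.84
f = 86.91

86.91 Hz


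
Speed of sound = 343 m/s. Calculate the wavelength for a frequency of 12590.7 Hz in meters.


Given values:
  c = 343 m/s, f = 12590.7 Hz
Formula: lambda = c / f
lambda = 343 / 12590.7
lambda = 0.0272

0.0272 m


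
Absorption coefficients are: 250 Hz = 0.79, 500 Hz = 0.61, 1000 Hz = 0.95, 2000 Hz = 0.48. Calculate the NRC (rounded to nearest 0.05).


Given values:
  a_250 = 0.79, a_500 = 0.61
  a_1000 = 0.95, a_2000 = 0.48
Formula: NRC = (a250 + a500 + a1000 + a2000) / 4
Sum = 0.79 + 0.61 + 0.95 + 0.48 = 2.83
NRC = 2.83 / 4 = 0.7075
Rounded to nearest 0.05: 0.7

0.7


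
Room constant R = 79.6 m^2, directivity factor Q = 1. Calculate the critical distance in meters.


Given values:
  R = 79.6 m^2, Q = 1
Formula: d_c = 0.141 * sqrt(Q * R)
Compute Q * R = 1 * 79.6 = 79.6
Compute sqrt(79.6) = 8.9219
d_c = 0.141 * 8.9219 = 1.258

1.258 m


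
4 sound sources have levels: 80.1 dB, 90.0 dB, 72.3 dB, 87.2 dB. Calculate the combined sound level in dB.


Formula: L_total = 10 * log10( sum(10^(Li/10)) )
  Source 1: 10^(80.1/10) = 102329299.2281
  Source 2: 10^(90.0/10) = 1000000000.0
  Source 3: 10^(72.3/10) = 16982436.5246
  Source 4: 10^(87.2/10) = 524807460.2498
Sum of linear values = 1644119196.0025
L_total = 10 * log10(1644119196.0025) = 92.16

92.16 dB


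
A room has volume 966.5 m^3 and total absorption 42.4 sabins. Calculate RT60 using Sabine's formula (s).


Given values:
  V = 966.5 m^3
  A = 42.4 sabins
Formula: RT60 = 0.161 * V / A
Numerator: 0.161 * 966.5 = 155.6065
RT60 = 155.6065 / 42.4 = 3.67

3.67 s


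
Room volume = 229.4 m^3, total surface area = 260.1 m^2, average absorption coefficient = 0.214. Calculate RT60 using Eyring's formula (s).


Given values:
  V = 229.4 m^3, S = 260.1 m^2, alpha = 0.214
Formula: RT60 = 0.161 * V / (-S * ln(1 - alpha))
Compute ln(1 - 0.214) = ln(0.786) = -0.240798
Denominator: -260.1 * -0.240798 = 62.6316
Numerator: 0.161 * 229.4 = 36.9334
RT60 = 36.9334 / 62.6316 = 0.59

0.59 s


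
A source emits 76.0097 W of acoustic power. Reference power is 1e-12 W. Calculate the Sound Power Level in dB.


Given values:
  W = 76.0097 W
  W_ref = 1e-12 W
Formula: SWL = 10 * log10(W / W_ref)
Compute ratio: W / W_ref = 76009700000000
Compute log10: log10(76009700000000) = 13.880869
Multiply: SWL = 10 * 13.880869 = 138.81

138.81 dB


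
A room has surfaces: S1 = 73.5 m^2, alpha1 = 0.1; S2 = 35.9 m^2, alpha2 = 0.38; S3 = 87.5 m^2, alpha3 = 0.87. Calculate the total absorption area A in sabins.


Given surfaces:
  Surface 1: 73.5 * 0.1 = 7.35
  Surface 2: 35.9 * 0.38 = 13.642
  Surface 3: 87.5 * 0.87 = 76.125
Formula: A = sum(Si * alpha_i)
A = 7.35 + 13.642 + 76.125
A = 97.12

97.12 sabins


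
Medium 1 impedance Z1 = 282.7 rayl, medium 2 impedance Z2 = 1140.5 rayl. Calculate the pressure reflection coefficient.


Given values:
  Z1 = 282.7 rayl, Z2 = 1140.5 rayl
Formula: R = (Z2 - Z1) / (Z2 + Z1)
Numerator: Z2 - Z1 = 1140.5 - 282.7 = 857.8
Denominator: Z2 + Z1 = 1140.5 + 282.7 = 1423.2
R = 857.8 / 1423.2 = 0.6027

0.6027


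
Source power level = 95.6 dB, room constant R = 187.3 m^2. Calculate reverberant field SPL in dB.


Given values:
  Lw = 95.6 dB, R = 187.3 m^2
Formula: SPL = Lw + 10 * log10(4 / R)
Compute 4 / R = 4 / 187.3 = 0.021356
Compute 10 * log10(0.021356) = -16.7048
SPL = 95.6 + (-16.7048) = 78.9

78.9 dB


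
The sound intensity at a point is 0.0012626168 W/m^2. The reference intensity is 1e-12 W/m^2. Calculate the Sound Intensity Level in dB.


Given values:
  I = 0.0012626168 W/m^2
  I_ref = 1e-12 W/m^2
Formula: SIL = 10 * log10(I / I_ref)
Compute ratio: I / I_ref = 1262616800
Compute log10: log10(1262616800) = 9.101272
Multiply: SIL = 10 * 9.101272 = 91.01

91.01 dB


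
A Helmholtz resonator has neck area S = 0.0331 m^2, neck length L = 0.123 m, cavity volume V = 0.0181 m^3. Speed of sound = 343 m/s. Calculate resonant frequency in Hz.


Given values:
  S = 0.0331 m^2, L = 0.123 m, V = 0.0181 m^3, c = 343 m/s
Formula: f = (c / (2*pi)) * sqrt(S / (V * L))
Compute V * L = 0.0181 * 0.123 = 0.0022263
Compute S / (V * L) = 0.0331 / 0.0022263 = 14.8677
Compute sqrt(14.8677) = 3.855866
Compute c / (2*pi) = 343 / 6.283185 = 54.590148
f = 54.590148 * 3.855866 = 210.49

210.49 Hz


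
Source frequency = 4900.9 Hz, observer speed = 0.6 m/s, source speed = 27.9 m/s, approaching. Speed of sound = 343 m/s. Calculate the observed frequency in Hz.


Given values:
  f_s = 4900.9 Hz, v_o = 0.6 m/s, v_s = 27.9 m/s
  Direction: approaching
Formula: f_o = f_s * (c + v_o) / (c - v_s)
Numerator: c + v_o = 343 + 0.6 = 343.6
Denominator: c - v_s = 343 - 27.9 = 315.1
f_o = 4900.9 * 343.6 / 315.1 = 5344.17

5344.17 Hz


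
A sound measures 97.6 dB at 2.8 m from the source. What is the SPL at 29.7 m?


Given values:
  SPL1 = 97.6 dB, r1 = 2.8 m, r2 = 29.7 m
Formula: SPL2 = SPL1 - 20 * log10(r2 / r1)
Compute ratio: r2 / r1 = 29.7 / 2.8 = 10.6071
Compute log10: log10(10.6071) = 1.025597
Compute drop: 20 * 1.025597 = 20.5119
SPL2 = 97.6 - 20.5119 = 77.09

77.09 dB


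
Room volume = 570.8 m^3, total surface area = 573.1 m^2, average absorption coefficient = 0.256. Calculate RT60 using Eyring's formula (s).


Given values:
  V = 570.8 m^3, S = 573.1 m^2, alpha = 0.256
Formula: RT60 = 0.161 * V / (-S * ln(1 - alpha))
Compute ln(1 - 0.256) = ln(0.744) = -0.295714
Denominator: -573.1 * -0.295714 = 169.4737
Numerator: 0.161 * 570.8 = 91.8988
RT60 = 91.8988 / 169.4737 = 0.542

0.542 s


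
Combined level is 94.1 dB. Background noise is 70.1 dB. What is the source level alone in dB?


Given values:
  L_total = 94.1 dB, L_bg = 70.1 dB
Formula: L_source = 10 * log10(10^(L_total/10) - 10^(L_bg/10))
Convert to linear:
  10^(94.1/10) = 2570395782.7689
  10^(70.1/10) = 10232929.9228
Difference: 2570395782.7689 - 10232929.9228 = 2560162852.8461
L_source = 10 * log10(2560162852.8461) = 94.08

94.08 dB


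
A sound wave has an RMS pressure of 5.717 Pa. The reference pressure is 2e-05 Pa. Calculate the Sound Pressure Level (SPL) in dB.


Given values:
  p = 5.717 Pa
  p_ref = 2e-05 Pa
Formula: SPL = 20 * log10(p / p_ref)
Compute ratio: p / p_ref = 5.717 / 2e-05 = 285850
Compute log10: log10(285850) = 5.456138
Multiply: SPL = 20 * 5.456138 = 109.12

109.12 dB


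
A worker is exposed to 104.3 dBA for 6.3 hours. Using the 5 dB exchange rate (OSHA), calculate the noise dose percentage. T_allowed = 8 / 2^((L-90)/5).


Given values:
  L = 104.3 dBA, T = 6.3 hours
Formula: T_allowed = 8 / 2^((L - 90) / 5)
Compute exponent: (104.3 - 90) / 5 = 2.86
Compute 2^(2.86) = 7.260153
T_allowed = 8 / 7.260153 = 1.101905 hours
Dose = (T / T_allowed) * 100
Dose = (6.3 / 1.101905) * 100 = 571.74

571.74 %


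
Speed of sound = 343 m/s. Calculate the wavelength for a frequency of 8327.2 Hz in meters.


Given values:
  c = 343 m/s, f = 8327.2 Hz
Formula: lambda = c / f
lambda = 343 / 8327.2
lambda = 0.0412

0.0412 m


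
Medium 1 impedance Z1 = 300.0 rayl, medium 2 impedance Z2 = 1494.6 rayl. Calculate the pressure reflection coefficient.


Given values:
  Z1 = 300.0 rayl, Z2 = 1494.6 rayl
Formula: R = (Z2 - Z1) / (Z2 + Z1)
Numerator: Z2 - Z1 = 1494.6 - 300.0 = 1194.6
Denominator: Z2 + Z1 = 1494.6 + 300.0 = 1794.6
R = 1194.6 / 1794.6 = 0.6657

0.6657


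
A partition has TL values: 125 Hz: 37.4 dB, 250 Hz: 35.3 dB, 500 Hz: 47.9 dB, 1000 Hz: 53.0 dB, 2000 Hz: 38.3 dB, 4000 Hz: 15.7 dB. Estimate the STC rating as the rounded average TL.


Given TL values at each frequency:
  125 Hz: 37.4 dB
  250 Hz: 35.3 dB
  500 Hz: 47.9 dB
  1000 Hz: 53.0 dB
  2000 Hz: 38.3 dB
  4000 Hz: 15.7 dB
Formula: STC ~ round(average of TL values)
Sum = 37.4 + 35.3 + 47.9 + 53.0 + 38.3 + 15.7 = 227.6
Average = 227.6 / 6 = 37.93
Rounded: 38

38


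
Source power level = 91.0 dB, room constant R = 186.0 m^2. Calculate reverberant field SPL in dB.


Given values:
  Lw = 91.0 dB, R = 186.0 m^2
Formula: SPL = Lw + 10 * log10(4 / R)
Compute 4 / R = 4 / 186.0 = 0.021505
Compute 10 * log10(0.021505) = -16.6746
SPL = 91.0 + (-16.6746) = 74.33

74.33 dB


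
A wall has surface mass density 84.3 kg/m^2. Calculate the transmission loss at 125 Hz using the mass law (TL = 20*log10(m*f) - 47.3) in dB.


Given values:
  m = 84.3 kg/m^2, f = 125 Hz
Formula: TL = 20 * log10(m * f) - 47.3
Compute m * f = 84.3 * 125 = 10537.5
Compute log10(10537.5) = 4.022738
Compute 20 * 4.022738 = 80.4548
TL = 80.4548 - 47.3 = 33.15

33.15 dB


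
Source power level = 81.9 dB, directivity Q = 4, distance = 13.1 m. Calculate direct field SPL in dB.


Given values:
  Lw = 81.9 dB, Q = 4, r = 13.1 m
Formula: SPL = Lw + 10 * log10(Q / (4 * pi * r^2))
Compute 4 * pi * r^2 = 4 * pi * 13.1^2 = 2156.5149
Compute Q / denom = 4 / 2156.5149 = 0.00185484
Compute 10 * log10(0.00185484) = -27.3169
SPL = 81.9 + (-27.3169) = 54.58

54.58 dB


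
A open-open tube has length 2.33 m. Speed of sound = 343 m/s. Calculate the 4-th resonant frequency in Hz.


Given values:
  Tube type: open-open, L = 2.33 m, c = 343 m/s, n = 4
Formula: f_n = n * c / (2 * L)
Compute 2 * L = 2 * 2.33 = 4.66
f = 4 * 343 / 4.66
f = 294.42

294.42 Hz


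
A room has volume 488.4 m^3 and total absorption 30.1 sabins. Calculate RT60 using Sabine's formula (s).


Given values:
  V = 488.4 m^3
  A = 30.1 sabins
Formula: RT60 = 0.161 * V / A
Numerator: 0.161 * 488.4 = 78.6324
RT60 = 78.6324 / 30.1 = 2.612

2.612 s


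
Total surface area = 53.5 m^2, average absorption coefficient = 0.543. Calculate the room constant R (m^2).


Given values:
  S = 53.5 m^2, alpha = 0.543
Formula: R = S * alpha / (1 - alpha)
Numerator: 53.5 * 0.543 = 29.0505
Denominator: 1 - 0.543 = 0.457
R = 29.0505 / 0.457 = 63.57

63.57 m^2


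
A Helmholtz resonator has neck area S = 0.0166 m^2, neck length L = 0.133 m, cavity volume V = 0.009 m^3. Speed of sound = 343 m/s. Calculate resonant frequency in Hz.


Given values:
  S = 0.0166 m^2, L = 0.133 m, V = 0.009 m^3, c = 343 m/s
Formula: f = (c / (2*pi)) * sqrt(S / (V * L))
Compute V * L = 0.009 * 0.133 = 0.001197
Compute S / (V * L) = 0.0166 / 0.001197 = 13.868
Compute sqrt(13.868) = 3.723976
Compute c / (2*pi) = 343 / 6.283185 = 54.590148
f = 54.590148 * 3.723976 = 203.29

203.29 Hz


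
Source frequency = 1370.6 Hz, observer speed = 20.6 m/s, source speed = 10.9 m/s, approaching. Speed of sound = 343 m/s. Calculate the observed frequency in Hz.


Given values:
  f_s = 1370.6 Hz, v_o = 20.6 m/s, v_s = 10.9 m/s
  Direction: approaching
Formula: f_o = f_s * (c + v_o) / (c - v_s)
Numerator: c + v_o = 343 + 20.6 = 363.6
Denominator: c - v_s = 343 - 10.9 = 332.1
f_o = 1370.6 * 363.6 / 332.1 = 1500.6

1500.6 Hz


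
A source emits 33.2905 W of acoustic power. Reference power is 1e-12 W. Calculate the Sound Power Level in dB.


Given values:
  W = 33.2905 W
  W_ref = 1e-12 W
Formula: SWL = 10 * log10(W / W_ref)
Compute ratio: W / W_ref = 33290500000000
Compute log10: log10(33290500000000) = 13.52232
Multiply: SWL = 10 * 13.52232 = 135.22

135.22 dB


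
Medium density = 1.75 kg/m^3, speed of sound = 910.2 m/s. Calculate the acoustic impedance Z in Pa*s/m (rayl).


Given values:
  rho = 1.75 kg/m^3
  c = 910.2 m/s
Formula: Z = rho * c
Z = 1.75 * 910.2
Z = 1592.85

1592.85 rayl


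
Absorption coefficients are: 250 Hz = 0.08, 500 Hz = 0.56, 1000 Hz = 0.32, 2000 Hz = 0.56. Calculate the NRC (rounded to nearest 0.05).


Given values:
  a_250 = 0.08, a_500 = 0.56
  a_1000 = 0.32, a_2000 = 0.56
Formula: NRC = (a250 + a500 + a1000 + a2000) / 4
Sum = 0.08 + 0.56 + 0.32 + 0.56 = 1.52
NRC = 1.52 / 4 = 0.38
Rounded to nearest 0.05: 0.4

0.4


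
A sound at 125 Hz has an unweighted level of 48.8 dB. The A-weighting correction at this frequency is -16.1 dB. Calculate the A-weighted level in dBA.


Given values:
  SPL = 48.8 dB
  A-weighting at 125 Hz = -16.1 dB
Formula: L_A = SPL + A_weight
L_A = 48.8 + (-16.1)
L_A = 32.7

32.7 dBA


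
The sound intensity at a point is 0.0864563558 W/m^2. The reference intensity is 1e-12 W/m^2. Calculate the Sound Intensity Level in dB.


Given values:
  I = 0.0864563558 W/m^2
  I_ref = 1e-12 W/m^2
Formula: SIL = 10 * log10(I / I_ref)
Compute ratio: I / I_ref = 86456355800
Compute log10: log10(86456355800) = 10.936797
Multiply: SIL = 10 * 10.936797 = 109.37

109.37 dB


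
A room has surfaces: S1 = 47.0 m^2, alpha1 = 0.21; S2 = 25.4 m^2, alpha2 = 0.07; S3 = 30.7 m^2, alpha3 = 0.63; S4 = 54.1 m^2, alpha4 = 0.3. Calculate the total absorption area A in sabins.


Given surfaces:
  Surface 1: 47.0 * 0.21 = 9.87
  Surface 2: 25.4 * 0.07 = 1.778
  Surface 3: 30.7 * 0.63 = 19.341
  Surface 4: 54.1 * 0.3 = 16.23
Formula: A = sum(Si * alpha_i)
A = 9.87 + 1.778 + 19.341 + 16.23
A = 47.22

47.22 sabins


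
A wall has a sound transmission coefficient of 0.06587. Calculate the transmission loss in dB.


Given values:
  tau = 0.06587
Formula: TL = 10 * log10(1 / tau)
Compute 1 / tau = 1 / 0.06587 = 15.1814
Compute log10(15.1814) = 1.181312
TL = 10 * 1.181312 = 11.81

11.81 dB


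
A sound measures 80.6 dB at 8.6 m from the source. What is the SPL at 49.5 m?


Given values:
  SPL1 = 80.6 dB, r1 = 8.6 m, r2 = 49.5 m
Formula: SPL2 = SPL1 - 20 * log10(r2 / r1)
Compute ratio: r2 / r1 = 49.5 / 8.6 = 5.7558
Compute log10: log10(5.7558) = 0.760106
Compute drop: 20 * 0.760106 = 15.2021
SPL2 = 80.6 - 15.2021 = 65.4

65.4 dB


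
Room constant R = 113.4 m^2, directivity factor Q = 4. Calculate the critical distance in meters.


Given values:
  R = 113.4 m^2, Q = 4
Formula: d_c = 0.141 * sqrt(Q * R)
Compute Q * R = 4 * 113.4 = 453.6
Compute sqrt(453.6) = 21.2979
d_c = 0.141 * 21.2979 = 3.003

3.003 m


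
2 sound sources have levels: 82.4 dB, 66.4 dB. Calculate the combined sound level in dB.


Formula: L_total = 10 * log10( sum(10^(Li/10)) )
  Source 1: 10^(82.4/10) = 173780082.8749
  Source 2: 10^(66.4/10) = 4365158.3224
Sum of linear values = 178145241.1973
L_total = 10 * log10(178145241.1973) = 82.51

82.51 dB


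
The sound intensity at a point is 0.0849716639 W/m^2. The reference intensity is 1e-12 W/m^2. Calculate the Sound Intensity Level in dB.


Given values:
  I = 0.0849716639 W/m^2
  I_ref = 1e-12 W/m^2
Formula: SIL = 10 * log10(I / I_ref)
Compute ratio: I / I_ref = 84971663900
Compute log10: log10(84971663900) = 10.929274
Multiply: SIL = 10 * 10.929274 = 109.29

109.29 dB


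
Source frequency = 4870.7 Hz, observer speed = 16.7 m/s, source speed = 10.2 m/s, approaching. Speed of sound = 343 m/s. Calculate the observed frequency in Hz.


Given values:
  f_s = 4870.7 Hz, v_o = 16.7 m/s, v_s = 10.2 m/s
  Direction: approaching
Formula: f_o = f_s * (c + v_o) / (c - v_s)
Numerator: c + v_o = 343 + 16.7 = 359.7
Denominator: c - v_s = 343 - 10.2 = 332.8
f_o = 4870.7 * 359.7 / 332.8 = 5264.4

5264.4 Hz


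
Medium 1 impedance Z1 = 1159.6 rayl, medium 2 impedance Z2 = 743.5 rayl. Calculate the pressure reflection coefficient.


Given values:
  Z1 = 1159.6 rayl, Z2 = 743.5 rayl
Formula: R = (Z2 - Z1) / (Z2 + Z1)
Numerator: Z2 - Z1 = 743.5 - 1159.6 = -416.1
Denominator: Z2 + Z1 = 743.5 + 1159.6 = 1903.1
R = -416.1 / 1903.1 = -0.2186

-0.2186


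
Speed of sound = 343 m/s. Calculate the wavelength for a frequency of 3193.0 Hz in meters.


Given values:
  c = 343 m/s, f = 3193.0 Hz
Formula: lambda = c / f
lambda = 343 / 3193.0
lambda = 0.1074

0.1074 m


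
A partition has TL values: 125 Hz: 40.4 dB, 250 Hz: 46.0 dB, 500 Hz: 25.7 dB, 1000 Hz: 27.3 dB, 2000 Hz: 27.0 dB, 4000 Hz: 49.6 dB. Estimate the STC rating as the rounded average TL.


Given TL values at each frequency:
  125 Hz: 40.4 dB
  250 Hz: 46.0 dB
  500 Hz: 25.7 dB
  1000 Hz: 27.3 dB
  2000 Hz: 27.0 dB
  4000 Hz: 49.6 dB
Formula: STC ~ round(average of TL values)
Sum = 40.4 + 46.0 + 25.7 + 27.3 + 27.0 + 49.6 = 216.0
Average = 216.0 / 6 = 36.0
Rounded: 36

36


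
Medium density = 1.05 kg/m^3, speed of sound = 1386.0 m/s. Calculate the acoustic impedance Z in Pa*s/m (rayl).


Given values:
  rho = 1.05 kg/m^3
  c = 1386.0 m/s
Formula: Z = rho * c
Z = 1.05 * 1386.0
Z = 1455.3

1455.3 rayl


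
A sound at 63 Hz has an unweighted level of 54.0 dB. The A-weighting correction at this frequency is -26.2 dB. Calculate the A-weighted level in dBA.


Given values:
  SPL = 54.0 dB
  A-weighting at 63 Hz = -26.2 dB
Formula: L_A = SPL + A_weight
L_A = 54.0 + (-26.2)
L_A = 27.8

27.8 dBA


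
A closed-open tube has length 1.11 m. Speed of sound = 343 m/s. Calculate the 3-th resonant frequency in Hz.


Given values:
  Tube type: closed-open, L = 1.11 m, c = 343 m/s, n = 3
Formula: f_n = (2n - 1) * c / (4 * L)
Compute 2n - 1 = 2*3 - 1 = 5
Compute 4 * L = 4 * 1.11 = 4.44
f = 5 * 343 / 4.44
f = 386.26

386.26 Hz


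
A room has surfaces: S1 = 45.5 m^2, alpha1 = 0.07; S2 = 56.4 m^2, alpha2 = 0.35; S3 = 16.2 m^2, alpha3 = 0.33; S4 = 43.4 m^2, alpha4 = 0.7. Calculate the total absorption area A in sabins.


Given surfaces:
  Surface 1: 45.5 * 0.07 = 3.185
  Surface 2: 56.4 * 0.35 = 19.74
  Surface 3: 16.2 * 0.33 = 5.346
  Surface 4: 43.4 * 0.7 = 30.38
Formula: A = sum(Si * alpha_i)
A = 3.185 + 19.74 + 5.346 + 30.38
A = 58.65

58.65 sabins


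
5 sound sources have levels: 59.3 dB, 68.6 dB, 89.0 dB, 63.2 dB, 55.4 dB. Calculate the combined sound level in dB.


Formula: L_total = 10 * log10( sum(10^(Li/10)) )
  Source 1: 10^(59.3/10) = 851138.0382
  Source 2: 10^(68.6/10) = 7244359.6007
  Source 3: 10^(89.0/10) = 794328234.7243
  Source 4: 10^(63.2/10) = 2089296.1309
  Source 5: 10^(55.4/10) = 346736.8505
Sum of linear values = 804859765.3446
L_total = 10 * log10(804859765.3446) = 89.06

89.06 dB


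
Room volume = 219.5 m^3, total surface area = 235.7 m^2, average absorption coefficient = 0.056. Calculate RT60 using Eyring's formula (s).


Given values:
  V = 219.5 m^3, S = 235.7 m^2, alpha = 0.056
Formula: RT60 = 0.161 * V / (-S * ln(1 - alpha))
Compute ln(1 - 0.056) = ln(0.944) = -0.057629
Denominator: -235.7 * -0.057629 = 13.5832
Numerator: 0.161 * 219.5 = 35.3395
RT60 = 35.3395 / 13.5832 = 2.602

2.602 s


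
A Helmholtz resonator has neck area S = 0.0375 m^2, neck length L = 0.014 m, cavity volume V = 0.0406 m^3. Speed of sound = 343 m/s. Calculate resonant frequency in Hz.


Given values:
  S = 0.0375 m^2, L = 0.014 m, V = 0.0406 m^3, c = 343 m/s
Formula: f = (c / (2*pi)) * sqrt(S / (V * L))
Compute V * L = 0.0406 * 0.014 = 0.0005684
Compute S / (V * L) = 0.0375 / 0.0005684 = 65.9747
Compute sqrt(65.9747) = 8.122481
Compute c / (2*pi) = 343 / 6.283185 = 54.590148
f = 54.590148 * 8.122481 = 443.41

443.41 Hz


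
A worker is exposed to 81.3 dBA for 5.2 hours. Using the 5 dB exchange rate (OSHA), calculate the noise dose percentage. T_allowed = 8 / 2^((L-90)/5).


Given values:
  L = 81.3 dBA, T = 5.2 hours
Formula: T_allowed = 8 / 2^((L - 90) / 5)
Compute exponent: (81.3 - 90) / 5 = -1.74
Compute 2^(-1.74) = 0.29937
T_allowed = 8 / 0.29937 = 26.722785 hours
Dose = (T / T_allowed) * 100
Dose = (5.2 / 26.722785) * 100 = 19.46

19.46 %


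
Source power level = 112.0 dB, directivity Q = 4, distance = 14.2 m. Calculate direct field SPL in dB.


Given values:
  Lw = 112.0 dB, Q = 4, r = 14.2 m
Formula: SPL = Lw + 10 * log10(Q / (4 * pi * r^2))
Compute 4 * pi * r^2 = 4 * pi * 14.2^2 = 2533.883
Compute Q / denom = 4 / 2533.883 = 0.0015786
Compute 10 * log10(0.0015786) = -28.0173
SPL = 112.0 + (-28.0173) = 83.98

83.98 dB


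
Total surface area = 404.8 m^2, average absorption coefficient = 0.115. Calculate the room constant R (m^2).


Given values:
  S = 404.8 m^2, alpha = 0.115
Formula: R = S * alpha / (1 - alpha)
Numerator: 404.8 * 0.115 = 46.552
Denominator: 1 - 0.115 = 0.885
R = 46.552 / 0.885 = 52.6

52.6 m^2


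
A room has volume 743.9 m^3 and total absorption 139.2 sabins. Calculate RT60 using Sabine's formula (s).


Given values:
  V = 743.9 m^3
  A = 139.2 sabins
Formula: RT60 = 0.161 * V / A
Numerator: 0.161 * 743.9 = 119.7679
RT60 = 119.7679 / 139.2 = 0.86

0.86 s


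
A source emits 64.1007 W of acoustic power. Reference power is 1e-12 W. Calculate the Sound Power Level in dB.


Given values:
  W = 64.1007 W
  W_ref = 1e-12 W
Formula: SWL = 10 * log10(W / W_ref)
Compute ratio: W / W_ref = 64100700000000
Compute log10: log10(64100700000000) = 13.806863
Multiply: SWL = 10 * 13.806863 = 138.07

138.07 dB


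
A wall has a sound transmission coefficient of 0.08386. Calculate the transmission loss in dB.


Given values:
  tau = 0.08386
Formula: TL = 10 * log10(1 / tau)
Compute 1 / tau = 1 / 0.08386 = 11.9246
Compute log10(11.9246) = 1.076444
TL = 10 * 1.076444 = 10.76

10.76 dB


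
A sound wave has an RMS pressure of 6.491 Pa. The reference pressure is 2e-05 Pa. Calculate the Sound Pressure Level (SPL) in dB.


Given values:
  p = 6.491 Pa
  p_ref = 2e-05 Pa
Formula: SPL = 20 * log10(p / p_ref)
Compute ratio: p / p_ref = 6.491 / 2e-05 = 324550
Compute log10: log10(324550) = 5.511282
Multiply: SPL = 20 * 5.511282 = 110.23

110.23 dB


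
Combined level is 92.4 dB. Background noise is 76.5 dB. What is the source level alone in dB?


Given values:
  L_total = 92.4 dB, L_bg = 76.5 dB
Formula: L_source = 10 * log10(10^(L_total/10) - 10^(L_bg/10))
Convert to linear:
  10^(92.4/10) = 1737800828.7494
  10^(76.5/10) = 44668359.2151
Difference: 1737800828.7494 - 44668359.2151 = 1693132469.5343
L_source = 10 * log10(1693132469.5343) = 92.29

92.29 dB


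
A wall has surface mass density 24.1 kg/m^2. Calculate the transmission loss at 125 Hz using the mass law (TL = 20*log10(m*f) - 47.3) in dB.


Given values:
  m = 24.1 kg/m^2, f = 125 Hz
Formula: TL = 20 * log10(m * f) - 47.3
Compute m * f = 24.1 * 125 = 3012.5
Compute log10(3012.5) = 3.478927
Compute 20 * 3.478927 = 69.5785
TL = 69.5785 - 47.3 = 22.28

22.28 dB


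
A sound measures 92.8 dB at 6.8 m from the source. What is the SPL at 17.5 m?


Given values:
  SPL1 = 92.8 dB, r1 = 6.8 m, r2 = 17.5 m
Formula: SPL2 = SPL1 - 20 * log10(r2 / r1)
Compute ratio: r2 / r1 = 17.5 / 6.8 = 2.5735
Compute log10: log10(2.5735) = 0.410524
Compute drop: 20 * 0.410524 = 8.2105
SPL2 = 92.8 - 8.2105 = 84.59

84.59 dB


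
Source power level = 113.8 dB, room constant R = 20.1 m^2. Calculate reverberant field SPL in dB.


Given values:
  Lw = 113.8 dB, R = 20.1 m^2
Formula: SPL = Lw + 10 * log10(4 / R)
Compute 4 / R = 4 / 20.1 = 0.199005
Compute 10 * log10(0.199005) = -7.0114
SPL = 113.8 + (-7.0114) = 106.79

106.79 dB


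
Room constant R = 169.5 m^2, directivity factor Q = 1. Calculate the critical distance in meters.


Given values:
  R = 169.5 m^2, Q = 1
Formula: d_c = 0.141 * sqrt(Q * R)
Compute Q * R = 1 * 169.5 = 169.5
Compute sqrt(169.5) = 13.0192
d_c = 0.141 * 13.0192 = 1.836

1.836 m


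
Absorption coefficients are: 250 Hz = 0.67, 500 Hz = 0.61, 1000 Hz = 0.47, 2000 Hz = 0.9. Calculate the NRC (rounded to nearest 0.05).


Given values:
  a_250 = 0.67, a_500 = 0.61
  a_1000 = 0.47, a_2000 = 0.9
Formula: NRC = (a250 + a500 + a1000 + a2000) / 4
Sum = 0.67 + 0.61 + 0.47 + 0.9 = 2.65
NRC = 2.65 / 4 = 0.6625
Rounded to nearest 0.05: 0.65

0.65


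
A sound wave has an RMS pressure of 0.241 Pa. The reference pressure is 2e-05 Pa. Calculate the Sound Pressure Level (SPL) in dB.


Given values:
  p = 0.241 Pa
  p_ref = 2e-05 Pa
Formula: SPL = 20 * log10(p / p_ref)
Compute ratio: p / p_ref = 0.241 / 2e-05 = 12050
Compute log10: log10(12050) = 4.080987
Multiply: SPL = 20 * 4.080987 = 81.62

81.62 dB


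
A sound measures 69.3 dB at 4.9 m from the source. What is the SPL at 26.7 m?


Given values:
  SPL1 = 69.3 dB, r1 = 4.9 m, r2 = 26.7 m
Formula: SPL2 = SPL1 - 20 * log10(r2 / r1)
Compute ratio: r2 / r1 = 26.7 / 4.9 = 5.449
Compute log10: log10(5.449) = 0.736317
Compute drop: 20 * 0.736317 = 14.7263
SPL2 = 69.3 - 14.7263 = 54.57

54.57 dB


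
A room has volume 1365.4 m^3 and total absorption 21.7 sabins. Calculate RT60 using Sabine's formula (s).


Given values:
  V = 1365.4 m^3
  A = 21.7 sabins
Formula: RT60 = 0.161 * V / A
Numerator: 0.161 * 1365.4 = 219.8294
RT60 = 219.8294 / 21.7 = 10.13

10.13 s


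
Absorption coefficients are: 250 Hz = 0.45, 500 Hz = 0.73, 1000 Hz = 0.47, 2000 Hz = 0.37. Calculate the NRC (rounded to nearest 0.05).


Given values:
  a_250 = 0.45, a_500 = 0.73
  a_1000 = 0.47, a_2000 = 0.37
Formula: NRC = (a250 + a500 + a1000 + a2000) / 4
Sum = 0.45 + 0.73 + 0.47 + 0.37 = 2.02
NRC = 2.02 / 4 = 0.505
Rounded to nearest 0.05: 0.5

0.5


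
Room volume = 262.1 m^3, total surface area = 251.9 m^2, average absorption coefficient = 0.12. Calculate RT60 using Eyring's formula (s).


Given values:
  V = 262.1 m^3, S = 251.9 m^2, alpha = 0.12
Formula: RT60 = 0.161 * V / (-S * ln(1 - alpha))
Compute ln(1 - 0.12) = ln(0.88) = -0.127833
Denominator: -251.9 * -0.127833 = 32.2011
Numerator: 0.161 * 262.1 = 42.1981
RT60 = 42.1981 / 32.2011 = 1.31

1.31 s


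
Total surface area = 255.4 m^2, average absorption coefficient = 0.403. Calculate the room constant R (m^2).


Given values:
  S = 255.4 m^2, alpha = 0.403
Formula: R = S * alpha / (1 - alpha)
Numerator: 255.4 * 0.403 = 102.9262
Denominator: 1 - 0.403 = 0.597
R = 102.9262 / 0.597 = 172.41

172.41 m^2


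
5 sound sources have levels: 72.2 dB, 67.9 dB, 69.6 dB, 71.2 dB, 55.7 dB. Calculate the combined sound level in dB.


Formula: L_total = 10 * log10( sum(10^(Li/10)) )
  Source 1: 10^(72.2/10) = 16595869.0744
  Source 2: 10^(67.9/10) = 6165950.0186
  Source 3: 10^(69.6/10) = 9120108.3936
  Source 4: 10^(71.2/10) = 13182567.3856
  Source 5: 10^(55.7/10) = 371535.2291
Sum of linear values = 45436030.1013
L_total = 10 * log10(45436030.1013) = 76.57

76.57 dB


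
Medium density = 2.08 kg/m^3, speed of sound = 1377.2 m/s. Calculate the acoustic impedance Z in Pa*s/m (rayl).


Given values:
  rho = 2.08 kg/m^3
  c = 1377.2 m/s
Formula: Z = rho * c
Z = 2.08 * 1377.2
Z = 2864.58

2864.58 rayl


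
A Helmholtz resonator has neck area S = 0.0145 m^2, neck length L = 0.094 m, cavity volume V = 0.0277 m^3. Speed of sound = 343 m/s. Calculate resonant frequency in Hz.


Given values:
  S = 0.0145 m^2, L = 0.094 m, V = 0.0277 m^3, c = 343 m/s
Formula: f = (c / (2*pi)) * sqrt(S / (V * L))
Compute V * L = 0.0277 * 0.094 = 0.0026038
Compute S / (V * L) = 0.0145 / 0.0026038 = 5.5688
Compute sqrt(5.5688) = 2.359831
Compute c / (2*pi) = 343 / 6.283185 = 54.590148
f = 54.590148 * 2.359831 = 128.82

128.82 Hz


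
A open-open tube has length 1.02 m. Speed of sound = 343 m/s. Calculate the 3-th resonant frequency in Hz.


Given values:
  Tube type: open-open, L = 1.02 m, c = 343 m/s, n = 3
Formula: f_n = n * c / (2 * L)
Compute 2 * L = 2 * 1.02 = 2.04
f = 3 * 343 / 2.04
f = 504.41

504.41 Hz


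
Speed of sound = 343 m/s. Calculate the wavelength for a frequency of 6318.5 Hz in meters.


Given values:
  c = 343 m/s, f = 6318.5 Hz
Formula: lambda = c / f
lambda = 343 / 6318.5
lambda = 0.0543

0.0543 m


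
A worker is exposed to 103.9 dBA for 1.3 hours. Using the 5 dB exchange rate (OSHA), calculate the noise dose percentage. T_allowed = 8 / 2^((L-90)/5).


Given values:
  L = 103.9 dBA, T = 1.3 hours
Formula: T_allowed = 8 / 2^((L - 90) / 5)
Compute exponent: (103.9 - 90) / 5 = 2.78
Compute 2^(2.78) = 6.868523
T_allowed = 8 / 6.868523 = 1.164734 hours
Dose = (T / T_allowed) * 100
Dose = (1.3 / 1.164734) * 100 = 111.61

111.61 %


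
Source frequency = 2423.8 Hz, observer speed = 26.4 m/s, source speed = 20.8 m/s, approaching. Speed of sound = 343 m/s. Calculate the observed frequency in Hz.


Given values:
  f_s = 2423.8 Hz, v_o = 26.4 m/s, v_s = 20.8 m/s
  Direction: approaching
Formula: f_o = f_s * (c + v_o) / (c - v_s)
Numerator: c + v_o = 343 + 26.4 = 369.4
Denominator: c - v_s = 343 - 20.8 = 322.2
f_o = 2423.8 * 369.4 / 322.2 = 2778.87

2778.87 Hz


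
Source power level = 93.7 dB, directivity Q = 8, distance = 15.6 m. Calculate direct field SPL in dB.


Given values:
  Lw = 93.7 dB, Q = 8, r = 15.6 m
Formula: SPL = Lw + 10 * log10(Q / (4 * pi * r^2))
Compute 4 * pi * r^2 = 4 * pi * 15.6^2 = 3058.152
Compute Q / denom = 8 / 3058.152 = 0.00261596
Compute 10 * log10(0.00261596) = -25.8237
SPL = 93.7 + (-25.8237) = 67.88

67.88 dB


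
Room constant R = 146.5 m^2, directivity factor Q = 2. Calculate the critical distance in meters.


Given values:
  R = 146.5 m^2, Q = 2
Formula: d_c = 0.141 * sqrt(Q * R)
Compute Q * R = 2 * 146.5 = 293.0
Compute sqrt(293.0) = 17.1172
d_c = 0.141 * 17.1172 = 2.414

2.414 m


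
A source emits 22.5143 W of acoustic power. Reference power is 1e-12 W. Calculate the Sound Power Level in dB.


Given values:
  W = 22.5143 W
  W_ref = 1e-12 W
Formula: SWL = 10 * log10(W / W_ref)
Compute ratio: W / W_ref = 22514300000000
Compute log10: log10(22514300000000) = 13.352458
Multiply: SWL = 10 * 13.352458 = 133.52

133.52 dB


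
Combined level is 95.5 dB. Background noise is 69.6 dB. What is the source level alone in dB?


Given values:
  L_total = 95.5 dB, L_bg = 69.6 dB
Formula: L_source = 10 * log10(10^(L_total/10) - 10^(L_bg/10))
Convert to linear:
  10^(95.5/10) = 3548133892.3358
  10^(69.6/10) = 9120108.3936
Difference: 3548133892.3358 - 9120108.3936 = 3539013783.9422
L_source = 10 * log10(3539013783.9422) = 95.49

95.49 dB


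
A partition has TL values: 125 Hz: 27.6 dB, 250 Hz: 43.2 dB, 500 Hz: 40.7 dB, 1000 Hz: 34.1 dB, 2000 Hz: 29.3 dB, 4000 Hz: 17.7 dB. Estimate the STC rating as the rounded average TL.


Given TL values at each frequency:
  125 Hz: 27.6 dB
  250 Hz: 43.2 dB
  500 Hz: 40.7 dB
  1000 Hz: 34.1 dB
  2000 Hz: 29.3 dB
  4000 Hz: 17.7 dB
Formula: STC ~ round(average of TL values)
Sum = 27.6 + 43.2 + 40.7 + 34.1 + 29.3 + 17.7 = 192.6
Average = 192.6 / 6 = 32.1
Rounded: 32

32


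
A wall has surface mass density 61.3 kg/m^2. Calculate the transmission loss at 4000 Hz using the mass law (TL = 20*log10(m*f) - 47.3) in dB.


Given values:
  m = 61.3 kg/m^2, f = 4000 Hz
Formula: TL = 20 * log10(m * f) - 47.3
Compute m * f = 61.3 * 4000 = 245200.0
Compute log10(245200.0) = 5.38952
Compute 20 * 5.38952 = 107.7904
TL = 107.7904 - 47.3 = 60.49

60.49 dB


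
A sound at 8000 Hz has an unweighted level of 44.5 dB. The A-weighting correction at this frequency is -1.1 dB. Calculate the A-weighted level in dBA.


Given values:
  SPL = 44.5 dB
  A-weighting at 8000 Hz = -1.1 dB
Formula: L_A = SPL + A_weight
L_A = 44.5 + (-1.1)
L_A = 43.4

43.4 dBA


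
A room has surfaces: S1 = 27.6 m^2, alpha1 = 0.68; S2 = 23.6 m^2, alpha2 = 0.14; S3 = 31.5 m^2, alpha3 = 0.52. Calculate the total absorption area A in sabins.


Given surfaces:
  Surface 1: 27.6 * 0.68 = 18.768
  Surface 2: 23.6 * 0.14 = 3.304
  Surface 3: 31.5 * 0.52 = 16.38
Formula: A = sum(Si * alpha_i)
A = 18.768 + 3.304 + 16.38
A = 38.45

38.45 sabins


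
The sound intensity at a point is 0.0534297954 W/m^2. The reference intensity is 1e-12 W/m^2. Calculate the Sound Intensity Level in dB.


Given values:
  I = 0.0534297954 W/m^2
  I_ref = 1e-12 W/m^2
Formula: SIL = 10 * log10(I / I_ref)
Compute ratio: I / I_ref = 53429795400
Compute log10: log10(53429795400) = 10.727784
Multiply: SIL = 10 * 10.727784 = 107.28

107.28 dB


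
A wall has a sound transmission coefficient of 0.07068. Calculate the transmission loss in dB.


Given values:
  tau = 0.07068
Formula: TL = 10 * log10(1 / tau)
Compute 1 / tau = 1 / 0.07068 = 14.1483
Compute log10(14.1483) = 1.150704
TL = 10 * 1.150704 = 11.51

11.51 dB


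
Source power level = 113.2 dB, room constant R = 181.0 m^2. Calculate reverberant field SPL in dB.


Given values:
  Lw = 113.2 dB, R = 181.0 m^2
Formula: SPL = Lw + 10 * log10(4 / R)
Compute 4 / R = 4 / 181.0 = 0.022099
Compute 10 * log10(0.022099) = -16.5563
SPL = 113.2 + (-16.5563) = 96.64

96.64 dB


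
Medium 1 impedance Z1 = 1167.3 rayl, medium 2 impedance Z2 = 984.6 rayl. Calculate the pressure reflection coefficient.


Given values:
  Z1 = 1167.3 rayl, Z2 = 984.6 rayl
Formula: R = (Z2 - Z1) / (Z2 + Z1)
Numerator: Z2 - Z1 = 984.6 - 1167.3 = -182.7
Denominator: Z2 + Z1 = 984.6 + 1167.3 = 2151.9
R = -182.7 / 2151.9 = -0.0849

-0.0849


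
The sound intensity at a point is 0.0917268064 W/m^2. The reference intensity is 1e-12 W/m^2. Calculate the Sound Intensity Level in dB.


Given values:
  I = 0.0917268064 W/m^2
  I_ref = 1e-12 W/m^2
Formula: SIL = 10 * log10(I / I_ref)
Compute ratio: I / I_ref = 91726806400
Compute log10: log10(91726806400) = 10.962496
Multiply: SIL = 10 * 10.962496 = 109.62

109.62 dB


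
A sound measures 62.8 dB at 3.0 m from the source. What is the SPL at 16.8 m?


Given values:
  SPL1 = 62.8 dB, r1 = 3.0 m, r2 = 16.8 m
Formula: SPL2 = SPL1 - 20 * log10(r2 / r1)
Compute ratio: r2 / r1 = 16.8 / 3.0 = 5.6
Compute log10: log10(5.6) = 0.748188
Compute drop: 20 * 0.748188 = 14.9638
SPL2 = 62.8 - 14.9638 = 47.84

47.84 dB


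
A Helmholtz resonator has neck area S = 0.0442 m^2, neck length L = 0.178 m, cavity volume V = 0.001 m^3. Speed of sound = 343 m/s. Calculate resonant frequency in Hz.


Given values:
  S = 0.0442 m^2, L = 0.178 m, V = 0.001 m^3, c = 343 m/s
Formula: f = (c / (2*pi)) * sqrt(S / (V * L))
Compute V * L = 0.001 * 0.178 = 0.000178
Compute S / (V * L) = 0.0442 / 0.000178 = 248.3146
Compute sqrt(248.3146) = 15.758001
Compute c / (2*pi) = 343 / 6.283185 = 54.590148
f = 54.590148 * 15.758001 = 860.23

860.23 Hz


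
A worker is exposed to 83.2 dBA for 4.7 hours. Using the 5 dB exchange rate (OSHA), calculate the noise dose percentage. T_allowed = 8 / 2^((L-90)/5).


Given values:
  L = 83.2 dBA, T = 4.7 hours
Formula: T_allowed = 8 / 2^((L - 90) / 5)
Compute exponent: (83.2 - 90) / 5 = -1.36
Compute 2^(-1.36) = 0.389582
T_allowed = 8 / 0.389582 = 20.53483 hours
Dose = (T / T_allowed) * 100
Dose = (4.7 / 20.53483) * 100 = 22.89

22.89 %


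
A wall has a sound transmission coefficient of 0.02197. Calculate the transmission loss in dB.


Given values:
  tau = 0.02197
Formula: TL = 10 * log10(1 / tau)
Compute 1 / tau = 1 / 0.02197 = 45.5166
Compute log10(45.5166) = 1.65817
TL = 10 * 1.65817 = 16.58

16.58 dB


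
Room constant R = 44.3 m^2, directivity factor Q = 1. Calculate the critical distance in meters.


Given values:
  R = 44.3 m^2, Q = 1
Formula: d_c = 0.141 * sqrt(Q * R)
Compute Q * R = 1 * 44.3 = 44.3
Compute sqrt(44.3) = 6.6558
d_c = 0.141 * 6.6558 = 0.938

0.938 m


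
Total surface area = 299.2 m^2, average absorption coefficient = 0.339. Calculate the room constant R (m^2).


Given values:
  S = 299.2 m^2, alpha = 0.339
Formula: R = S * alpha / (1 - alpha)
Numerator: 299.2 * 0.339 = 101.4288
Denominator: 1 - 0.339 = 0.661
R = 101.4288 / 0.661 = 153.45

153.45 m^2


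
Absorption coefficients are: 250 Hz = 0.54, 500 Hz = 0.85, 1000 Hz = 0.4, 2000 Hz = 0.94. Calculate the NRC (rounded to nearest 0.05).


Given values:
  a_250 = 0.54, a_500 = 0.85
  a_1000 = 0.4, a_2000 = 0.94
Formula: NRC = (a250 + a500 + a1000 + a2000) / 4
Sum = 0.54 + 0.85 + 0.4 + 0.94 = 2.73
NRC = 2.73 / 4 = 0.6825
Rounded to nearest 0.05: 0.7

0.7


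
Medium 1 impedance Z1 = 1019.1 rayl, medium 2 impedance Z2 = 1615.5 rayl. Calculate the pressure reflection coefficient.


Given values:
  Z1 = 1019.1 rayl, Z2 = 1615.5 rayl
Formula: R = (Z2 - Z1) / (Z2 + Z1)
Numerator: Z2 - Z1 = 1615.5 - 1019.1 = 596.4
Denominator: Z2 + Z1 = 1615.5 + 1019.1 = 2634.6
R = 596.4 / 2634.6 = 0.2264

0.2264


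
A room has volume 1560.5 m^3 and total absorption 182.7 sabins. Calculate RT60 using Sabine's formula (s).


Given values:
  V = 1560.5 m^3
  A = 182.7 sabins
Formula: RT60 = 0.161 * V / A
Numerator: 0.161 * 1560.5 = 251.2405
RT60 = 251.2405 / 182.7 = 1.375

1.375 s


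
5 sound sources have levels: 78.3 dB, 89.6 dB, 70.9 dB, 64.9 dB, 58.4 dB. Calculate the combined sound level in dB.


Formula: L_total = 10 * log10( sum(10^(Li/10)) )
  Source 1: 10^(78.3/10) = 67608297.5392
  Source 2: 10^(89.6/10) = 912010839.3559
  Source 3: 10^(70.9/10) = 12302687.7081
  Source 4: 10^(64.9/10) = 3090295.4325
  Source 5: 10^(58.4/10) = 691830.9709
Sum of linear values = 995703951.0066
L_total = 10 * log10(995703951.0066) = 89.98

89.98 dB


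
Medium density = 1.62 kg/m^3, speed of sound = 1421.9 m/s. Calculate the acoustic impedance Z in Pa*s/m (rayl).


Given values:
  rho = 1.62 kg/m^3
  c = 1421.9 m/s
Formula: Z = rho * c
Z = 1.62 * 1421.9
Z = 2303.48

2303.48 rayl
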